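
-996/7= - 143 + 5/7 = -142.29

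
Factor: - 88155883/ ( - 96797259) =3^( - 2) * 13^( - 1 )*257^1*343019^1*827327^(-1 )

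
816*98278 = 80194848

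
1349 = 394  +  955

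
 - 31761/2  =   - 31761/2 = -  15880.50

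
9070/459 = 19 + 349/459= 19.76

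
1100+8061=9161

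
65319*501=32724819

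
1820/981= 1 + 839/981 = 1.86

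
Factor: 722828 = 2^2 * 157^1 *1151^1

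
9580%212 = 40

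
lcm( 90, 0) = 0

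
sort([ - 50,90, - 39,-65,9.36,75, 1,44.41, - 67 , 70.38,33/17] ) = [ - 67,-65, - 50, - 39,1  ,  33/17, 9.36, 44.41,  70.38, 75,90]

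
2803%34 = 15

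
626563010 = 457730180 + 168832830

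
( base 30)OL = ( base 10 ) 741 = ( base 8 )1345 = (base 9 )1013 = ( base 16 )2E5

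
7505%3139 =1227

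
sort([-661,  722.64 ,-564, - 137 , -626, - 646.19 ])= [-661,-646.19, - 626 , - 564, - 137, 722.64 ] 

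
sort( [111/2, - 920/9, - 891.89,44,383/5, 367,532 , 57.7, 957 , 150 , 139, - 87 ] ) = [ -891.89, - 920/9, - 87, 44,111/2,  57.7, 383/5,139,150,  367,532,957 ]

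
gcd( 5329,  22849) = 73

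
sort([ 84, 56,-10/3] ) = [ - 10/3, 56 , 84] 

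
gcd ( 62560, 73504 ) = 32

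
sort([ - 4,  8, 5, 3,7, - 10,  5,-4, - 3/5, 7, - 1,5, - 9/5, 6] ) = [  -  10, - 4, - 4, - 9/5, - 1, - 3/5, 3 , 5, 5 , 5, 6,7,7 , 8 ] 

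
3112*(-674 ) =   -  2097488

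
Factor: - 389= -389^1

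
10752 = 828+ 9924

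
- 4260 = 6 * ( - 710 )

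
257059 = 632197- 375138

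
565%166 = 67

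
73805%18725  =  17630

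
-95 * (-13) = 1235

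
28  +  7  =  35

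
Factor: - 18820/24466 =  - 2^1 * 5^1*13^ ( - 1)  =  - 10/13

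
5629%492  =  217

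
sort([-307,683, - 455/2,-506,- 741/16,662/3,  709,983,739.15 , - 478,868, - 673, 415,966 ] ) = [ - 673,  -  506, -478, - 307, - 455/2, - 741/16,662/3 , 415,683,709,  739.15, 868,966,983 ] 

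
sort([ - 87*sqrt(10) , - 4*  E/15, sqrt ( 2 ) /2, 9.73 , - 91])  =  [-87 * sqrt(10),  -  91 , - 4*E/15 , sqrt( 2 ) /2, 9.73]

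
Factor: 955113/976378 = 2^(  -  1)*3^1*13^(-1) * 17^( - 1)*47^( -2)*53^1*6007^1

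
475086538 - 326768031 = 148318507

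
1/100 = 1/100=0.01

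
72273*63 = 4553199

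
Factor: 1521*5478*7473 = 62265319974 = 2^1*3^4*11^1*13^2*47^1*53^1*83^1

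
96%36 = 24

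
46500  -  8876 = 37624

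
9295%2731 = 1102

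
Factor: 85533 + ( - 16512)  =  69021 = 3^2*7669^1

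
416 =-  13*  ( - 32)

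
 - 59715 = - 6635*9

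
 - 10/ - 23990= 1/2399=   0.00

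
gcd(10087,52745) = 77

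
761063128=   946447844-185384716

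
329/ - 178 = - 329/178 = -1.85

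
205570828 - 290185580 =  - 84614752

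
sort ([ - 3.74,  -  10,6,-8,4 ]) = [ - 10,  -  8,-3.74,  4,6] 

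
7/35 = 1/5 = 0.20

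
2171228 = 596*3643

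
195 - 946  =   - 751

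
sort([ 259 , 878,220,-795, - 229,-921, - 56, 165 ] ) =[ - 921, - 795, - 229, - 56,165, 220 , 259,878]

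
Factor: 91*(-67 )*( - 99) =3^2*7^1 * 11^1*13^1*67^1=603603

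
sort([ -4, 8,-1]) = [ - 4,  -  1,8] 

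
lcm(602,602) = 602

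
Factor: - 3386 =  -2^1*1693^1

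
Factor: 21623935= 5^1*4324787^1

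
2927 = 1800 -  - 1127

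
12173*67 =815591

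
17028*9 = 153252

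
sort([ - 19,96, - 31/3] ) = [-19, - 31/3,96 ] 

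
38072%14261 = 9550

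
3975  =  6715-2740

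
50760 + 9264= 60024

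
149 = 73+76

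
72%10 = 2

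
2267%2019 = 248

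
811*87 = 70557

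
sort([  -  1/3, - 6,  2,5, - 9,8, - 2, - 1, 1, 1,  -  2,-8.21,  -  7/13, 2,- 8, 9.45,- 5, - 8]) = [ - 9 ,-8.21,-8, - 8, - 6, - 5,-2,-2, - 1, - 7/13 , - 1/3,  1, 1, 2,2,5,8, 9.45 ] 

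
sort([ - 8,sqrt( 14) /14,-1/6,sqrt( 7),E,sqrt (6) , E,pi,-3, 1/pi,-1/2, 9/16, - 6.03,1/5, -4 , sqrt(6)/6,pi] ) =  [- 8,-6.03, - 4, - 3 , - 1/2,-1/6,1/5,sqrt ( 14)/14, 1/pi,sqrt( 6)/6 , 9/16, sqrt( 6),sqrt(7), E,E, pi, pi] 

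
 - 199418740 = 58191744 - 257610484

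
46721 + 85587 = 132308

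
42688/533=80 + 48/533 = 80.09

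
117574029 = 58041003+59533026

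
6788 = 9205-2417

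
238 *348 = 82824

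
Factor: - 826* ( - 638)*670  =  2^3*5^1 * 7^1*  11^1*29^1*59^1*67^1 = 353081960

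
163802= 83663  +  80139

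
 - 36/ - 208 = 9/52   =  0.17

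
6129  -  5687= 442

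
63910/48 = 31955/24 = 1331.46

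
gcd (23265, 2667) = 3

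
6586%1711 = 1453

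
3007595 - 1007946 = 1999649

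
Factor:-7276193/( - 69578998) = 2^ (-1 )*7276193^1*34789499^( - 1 ) 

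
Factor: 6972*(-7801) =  - 2^2*3^1*7^1 * 29^1*83^1*269^1=- 54388572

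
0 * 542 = 0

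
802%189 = 46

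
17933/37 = 484+25/37 = 484.68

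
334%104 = 22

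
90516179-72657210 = 17858969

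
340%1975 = 340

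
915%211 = 71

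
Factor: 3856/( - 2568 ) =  - 2^1 * 3^( - 1) * 107^( - 1 ) *241^1 = - 482/321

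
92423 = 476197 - 383774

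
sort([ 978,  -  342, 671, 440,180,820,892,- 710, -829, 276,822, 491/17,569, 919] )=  [-829, -710,  -  342,491/17,180,276,  440,569,671, 820,  822, 892 , 919, 978]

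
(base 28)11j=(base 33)P6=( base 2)1100111111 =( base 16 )33f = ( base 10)831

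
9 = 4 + 5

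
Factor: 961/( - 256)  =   - 2^( - 8)*31^2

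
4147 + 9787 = 13934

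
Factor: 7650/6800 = 2^( - 3)*3^2 = 9/8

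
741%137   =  56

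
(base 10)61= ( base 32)1T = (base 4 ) 331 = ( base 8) 75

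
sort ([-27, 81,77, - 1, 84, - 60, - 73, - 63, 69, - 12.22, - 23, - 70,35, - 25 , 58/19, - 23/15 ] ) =[ - 73, - 70, - 63, - 60, - 27, - 25, - 23, -12.22, - 23/15,  -  1,  58/19,35 , 69,77, 81,84 ] 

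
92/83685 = 92/83685= 0.00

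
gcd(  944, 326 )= 2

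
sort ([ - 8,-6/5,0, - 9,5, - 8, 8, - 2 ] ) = [-9, - 8, -8, - 2,-6/5, 0,5, 8] 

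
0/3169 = 0= 0.00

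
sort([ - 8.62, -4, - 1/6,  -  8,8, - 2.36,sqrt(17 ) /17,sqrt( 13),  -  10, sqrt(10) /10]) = [ - 10,-8.62, - 8, - 4,-2.36,  -  1/6,sqrt(17) /17,sqrt(10 )/10,sqrt( 13 ),8]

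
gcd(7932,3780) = 12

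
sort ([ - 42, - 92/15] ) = [  -  42,-92/15 ]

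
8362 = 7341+1021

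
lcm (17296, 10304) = 484288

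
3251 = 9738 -6487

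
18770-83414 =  -64644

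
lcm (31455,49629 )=2233305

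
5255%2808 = 2447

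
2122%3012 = 2122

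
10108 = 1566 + 8542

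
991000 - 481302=509698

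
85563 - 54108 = 31455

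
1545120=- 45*(-34336)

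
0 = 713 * 0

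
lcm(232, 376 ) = 10904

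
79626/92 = 865+1/2 = 865.50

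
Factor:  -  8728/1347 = - 2^3*3^(  -  1)*449^(-1)*1091^1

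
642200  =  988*650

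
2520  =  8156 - 5636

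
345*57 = 19665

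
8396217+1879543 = 10275760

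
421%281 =140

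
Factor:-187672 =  - 2^3*23459^1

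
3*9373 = 28119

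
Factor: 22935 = 3^1*5^1 *11^1*139^1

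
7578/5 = 1515 + 3/5 = 1515.60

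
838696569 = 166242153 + 672454416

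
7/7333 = 7/7333 = 0.00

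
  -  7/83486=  - 7/83486 = - 0.00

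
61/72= 61/72 = 0.85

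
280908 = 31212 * 9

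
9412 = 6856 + 2556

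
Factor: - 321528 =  -2^3 * 3^1*13397^1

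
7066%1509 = 1030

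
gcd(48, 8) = 8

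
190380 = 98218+92162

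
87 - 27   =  60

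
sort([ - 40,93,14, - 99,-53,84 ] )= [-99, - 53,  -  40,14,84,93 ] 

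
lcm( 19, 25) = 475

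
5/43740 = 1/8748= 0.00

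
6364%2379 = 1606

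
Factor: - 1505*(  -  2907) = 4375035 =3^2*5^1*7^1*17^1  *19^1*43^1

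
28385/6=4730 + 5/6 = 4730.83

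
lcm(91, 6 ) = 546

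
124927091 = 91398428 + 33528663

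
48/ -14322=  - 8/2387 = -  0.00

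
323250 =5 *64650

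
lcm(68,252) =4284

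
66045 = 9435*7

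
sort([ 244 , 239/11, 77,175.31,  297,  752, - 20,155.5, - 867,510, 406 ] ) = [ - 867,  -  20,239/11,77, 155.5,175.31,244, 297 , 406,510,752 ]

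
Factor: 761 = 761^1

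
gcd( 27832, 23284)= 4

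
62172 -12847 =49325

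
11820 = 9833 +1987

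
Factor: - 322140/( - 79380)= 3^( - 3 )*7^ ( -1)*13^1*59^1 = 767/189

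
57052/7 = 8150+2/7 = 8150.29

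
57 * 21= 1197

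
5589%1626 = 711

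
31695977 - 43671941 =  -11975964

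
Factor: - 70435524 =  - 2^2*3^1*5869627^1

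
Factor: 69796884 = 2^2*3^1*5816407^1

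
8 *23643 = 189144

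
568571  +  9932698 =10501269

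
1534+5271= 6805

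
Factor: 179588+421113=600701 = 600701^1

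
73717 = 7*10531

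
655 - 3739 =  - 3084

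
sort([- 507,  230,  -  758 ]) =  [ - 758, - 507,230 ]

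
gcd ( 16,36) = 4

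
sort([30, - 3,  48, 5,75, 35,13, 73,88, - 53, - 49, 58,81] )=[ - 53,-49, - 3,5, 13, 30, 35,48, 58 , 73, 75, 81,88 ] 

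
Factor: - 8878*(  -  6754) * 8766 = 2^3*3^2 *11^1 * 23^1 * 193^1 * 307^1*487^1 = 525626997192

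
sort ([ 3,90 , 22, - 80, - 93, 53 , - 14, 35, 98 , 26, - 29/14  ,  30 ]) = [-93,-80, - 14, - 29/14, 3, 22, 26,30, 35, 53, 90, 98]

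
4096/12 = 341+1/3=341.33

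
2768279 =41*67519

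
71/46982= 71/46982 = 0.00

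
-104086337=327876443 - 431962780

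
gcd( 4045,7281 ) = 809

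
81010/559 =144 + 514/559 = 144.92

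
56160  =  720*78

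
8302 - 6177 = 2125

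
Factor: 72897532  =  2^2*29^1*628427^1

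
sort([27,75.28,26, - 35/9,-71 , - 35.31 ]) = [ - 71,  -  35.31,- 35/9, 26,  27,75.28]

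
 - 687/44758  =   - 687/44758=- 0.02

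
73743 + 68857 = 142600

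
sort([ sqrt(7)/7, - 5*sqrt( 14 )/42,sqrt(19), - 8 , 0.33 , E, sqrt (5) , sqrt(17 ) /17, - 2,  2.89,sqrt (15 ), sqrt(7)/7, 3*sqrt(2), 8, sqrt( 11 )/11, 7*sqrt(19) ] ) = [-8,-2,-5*sqrt ( 14 ) /42,sqrt(17) /17, sqrt(11 ) /11,0.33, sqrt( 7 )/7,sqrt(7 )/7 , sqrt(5 ) , E,  2.89, sqrt( 15 ),3*sqrt(2), sqrt( 19 ),8, 7*sqrt( 19) ]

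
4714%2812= 1902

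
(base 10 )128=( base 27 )4K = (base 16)80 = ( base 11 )107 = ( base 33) 3t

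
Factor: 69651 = 3^2*71^1 * 109^1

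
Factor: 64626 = 2^1*3^1*10771^1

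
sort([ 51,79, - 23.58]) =[ - 23.58,51,79 ] 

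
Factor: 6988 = 2^2*1747^1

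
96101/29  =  3313 + 24/29 = 3313.83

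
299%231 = 68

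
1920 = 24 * 80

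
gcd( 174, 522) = 174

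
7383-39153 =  - 31770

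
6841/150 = 6841/150 = 45.61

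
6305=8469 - 2164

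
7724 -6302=1422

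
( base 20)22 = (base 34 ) 18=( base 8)52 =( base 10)42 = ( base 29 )1d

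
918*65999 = 60587082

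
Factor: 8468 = 2^2 * 29^1 *73^1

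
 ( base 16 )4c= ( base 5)301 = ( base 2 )1001100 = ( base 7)136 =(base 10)76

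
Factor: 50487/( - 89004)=  -  16829/29668 = -2^(  -  2 )*7417^( - 1 )*16829^1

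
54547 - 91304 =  - 36757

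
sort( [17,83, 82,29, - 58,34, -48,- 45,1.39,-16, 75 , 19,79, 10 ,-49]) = [ - 58, - 49, - 48, - 45, - 16, 1.39, 10,  17,19, 29,34, 75,  79,82, 83]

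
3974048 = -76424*( - 52)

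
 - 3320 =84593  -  87913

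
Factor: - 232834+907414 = 2^2* 3^1 * 5^1*11243^1 =674580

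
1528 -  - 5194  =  6722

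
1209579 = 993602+215977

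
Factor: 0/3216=0 =0^1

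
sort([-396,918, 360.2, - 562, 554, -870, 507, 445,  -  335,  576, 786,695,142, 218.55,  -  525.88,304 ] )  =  [-870,  -  562, - 525.88, - 396,  -  335,142, 218.55,304,360.2, 445,507, 554,576,695,786,918 ] 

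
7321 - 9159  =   - 1838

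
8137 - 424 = 7713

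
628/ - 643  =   - 1  +  15/643 = - 0.98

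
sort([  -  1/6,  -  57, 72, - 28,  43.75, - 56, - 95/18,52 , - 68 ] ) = [ - 68,-57, - 56,-28, - 95/18 , - 1/6,43.75,52 , 72 ]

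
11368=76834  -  65466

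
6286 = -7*(-898)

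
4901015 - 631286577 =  - 626385562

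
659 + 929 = 1588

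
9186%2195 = 406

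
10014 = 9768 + 246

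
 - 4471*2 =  - 8942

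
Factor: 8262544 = 2^4*17^1*37^1*  821^1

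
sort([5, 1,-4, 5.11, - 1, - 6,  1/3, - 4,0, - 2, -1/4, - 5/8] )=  [-6, - 4, - 4, - 2,-1,-5/8, - 1/4, 0,1/3,1  ,  5, 5.11 ]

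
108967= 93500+15467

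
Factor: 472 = 2^3*59^1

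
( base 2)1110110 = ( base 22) 58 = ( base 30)3s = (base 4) 1312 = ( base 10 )118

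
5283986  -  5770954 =-486968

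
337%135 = 67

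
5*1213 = 6065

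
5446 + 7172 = 12618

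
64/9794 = 32/4897 = 0.01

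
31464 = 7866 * 4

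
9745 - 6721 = 3024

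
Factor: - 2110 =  - 2^1*5^1*  211^1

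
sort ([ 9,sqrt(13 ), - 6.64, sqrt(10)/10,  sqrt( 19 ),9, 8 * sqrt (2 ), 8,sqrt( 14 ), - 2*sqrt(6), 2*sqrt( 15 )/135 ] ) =[ - 6.64, - 2*sqrt(6 ),2 * sqrt ( 15 )/135 , sqrt(10) /10,sqrt(13 ),sqrt( 14),sqrt ( 19),8,9,9,8*  sqrt( 2 )]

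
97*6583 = 638551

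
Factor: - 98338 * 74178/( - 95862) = 93519438/1229 = 2^1*3^1 * 317^1*1229^( - 1)*49169^1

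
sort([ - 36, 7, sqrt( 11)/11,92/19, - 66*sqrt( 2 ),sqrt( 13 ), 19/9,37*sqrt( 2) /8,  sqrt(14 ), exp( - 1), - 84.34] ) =[ - 66*sqrt( 2), - 84.34,  -  36,sqrt( 11 )/11, exp( - 1), 19/9, sqrt( 13), sqrt( 14), 92/19,37*sqrt ( 2)/8, 7 ]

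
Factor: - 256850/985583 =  - 2^1*5^2*11^1*31^ ( - 1 )*467^1*31793^( - 1)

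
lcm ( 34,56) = 952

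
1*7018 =7018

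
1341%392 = 165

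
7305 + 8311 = 15616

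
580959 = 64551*9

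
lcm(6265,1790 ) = 12530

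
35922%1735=1222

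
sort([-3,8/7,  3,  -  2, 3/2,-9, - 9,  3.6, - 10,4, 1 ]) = [ - 10,-9, - 9, - 3,-2,1, 8/7, 3/2, 3, 3.6,4 ] 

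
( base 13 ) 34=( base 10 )43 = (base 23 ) 1k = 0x2B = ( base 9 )47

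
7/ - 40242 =- 7/40242 = - 0.00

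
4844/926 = 2422/463= 5.23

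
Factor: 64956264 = 2^3*3^1*313^1 * 8647^1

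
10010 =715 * 14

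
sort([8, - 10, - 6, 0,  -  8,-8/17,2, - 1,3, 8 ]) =[ - 10,-8, - 6 ,-1,-8/17,0,  2,3, 8,8 ] 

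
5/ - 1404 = -5/1404 =- 0.00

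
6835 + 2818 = 9653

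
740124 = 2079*356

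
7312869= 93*78633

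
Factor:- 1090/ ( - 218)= 5 = 5^1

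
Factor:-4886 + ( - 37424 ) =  - 2^1*5^1*4231^1= - 42310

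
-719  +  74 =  - 645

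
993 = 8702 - 7709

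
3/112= 3/112=0.03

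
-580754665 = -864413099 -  - 283658434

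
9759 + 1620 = 11379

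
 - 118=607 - 725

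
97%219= 97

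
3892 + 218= 4110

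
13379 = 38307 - 24928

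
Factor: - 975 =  - 3^1*5^2*13^1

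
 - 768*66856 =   -  51345408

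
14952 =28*534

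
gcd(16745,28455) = 5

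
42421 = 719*59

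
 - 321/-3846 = 107/1282= 0.08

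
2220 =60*37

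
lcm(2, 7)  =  14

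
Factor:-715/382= - 2^(-1)*5^1*11^1*13^1*191^(-1 )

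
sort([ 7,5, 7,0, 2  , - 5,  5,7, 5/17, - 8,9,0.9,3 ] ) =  [- 8, - 5, 0,5/17 , 0.9,2, 3, 5, 5, 7,  7,7,9 ] 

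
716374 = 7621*94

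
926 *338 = 312988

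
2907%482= 15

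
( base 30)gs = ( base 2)111111100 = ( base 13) 301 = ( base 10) 508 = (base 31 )gc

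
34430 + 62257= 96687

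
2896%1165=566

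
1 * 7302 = 7302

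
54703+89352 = 144055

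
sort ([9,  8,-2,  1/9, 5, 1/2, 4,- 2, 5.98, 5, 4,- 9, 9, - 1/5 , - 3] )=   [ - 9, - 3,  -  2, - 2, - 1/5,1/9,1/2,4, 4,5, 5,  5.98,8,9, 9]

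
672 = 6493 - 5821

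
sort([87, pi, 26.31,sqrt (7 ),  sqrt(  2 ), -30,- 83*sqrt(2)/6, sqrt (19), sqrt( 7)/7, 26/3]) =[ - 30,-83*sqrt(2) /6,sqrt( 7)/7,sqrt( 2 ),sqrt(7 ),pi, sqrt( 19), 26/3 , 26.31,87]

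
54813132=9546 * 5742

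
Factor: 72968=2^3*7^1 * 1303^1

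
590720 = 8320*71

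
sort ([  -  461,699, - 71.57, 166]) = [ - 461, - 71.57,166,699]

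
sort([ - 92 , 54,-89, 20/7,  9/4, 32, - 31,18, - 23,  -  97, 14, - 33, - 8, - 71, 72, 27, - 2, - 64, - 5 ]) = [ - 97, - 92,-89,  -  71, - 64, - 33, - 31, - 23, - 8, - 5, - 2,9/4 , 20/7, 14, 18,27, 32,54,72 ]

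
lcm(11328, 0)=0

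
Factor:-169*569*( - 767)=13^3*59^1  *  569^1= 73755487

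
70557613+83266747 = 153824360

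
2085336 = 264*7899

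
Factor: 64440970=2^1*5^1 * 11^2*19^1*2803^1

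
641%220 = 201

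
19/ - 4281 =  - 1 + 4262/4281 = - 0.00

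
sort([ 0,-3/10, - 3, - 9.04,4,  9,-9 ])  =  [ - 9.04, - 9 , - 3 , - 3/10 , 0,4,9]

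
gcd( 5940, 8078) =2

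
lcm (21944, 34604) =899704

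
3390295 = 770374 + 2619921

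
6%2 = 0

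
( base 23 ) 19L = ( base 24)17d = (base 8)1365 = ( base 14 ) 3c1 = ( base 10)757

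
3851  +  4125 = 7976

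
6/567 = 2/189 = 0.01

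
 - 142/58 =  - 3 + 16/29 = -2.45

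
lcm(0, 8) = 0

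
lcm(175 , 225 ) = 1575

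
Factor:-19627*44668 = -2^2*  13^1*19^1 * 859^1*1033^1 = - 876698836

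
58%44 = 14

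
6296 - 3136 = 3160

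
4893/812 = 6+3/116=6.03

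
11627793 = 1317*8829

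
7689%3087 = 1515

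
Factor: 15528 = 2^3*3^1*647^1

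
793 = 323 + 470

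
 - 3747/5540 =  - 3747/5540=-  0.68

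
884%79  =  15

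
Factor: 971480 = 2^3*5^1 * 149^1*163^1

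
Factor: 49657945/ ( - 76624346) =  - 2^( - 1)*5^1*151^ ( - 1 )*349^( - 1)*727^ ( - 1) * 9931589^1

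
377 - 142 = 235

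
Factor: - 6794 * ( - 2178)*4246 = 62829471672 =2^3*3^2 * 11^3*43^1 *79^1 * 193^1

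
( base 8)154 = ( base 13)84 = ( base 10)108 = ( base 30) 3I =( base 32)3c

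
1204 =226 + 978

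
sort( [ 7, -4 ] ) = [ - 4, 7 ]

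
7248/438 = 1208/73 = 16.55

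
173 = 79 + 94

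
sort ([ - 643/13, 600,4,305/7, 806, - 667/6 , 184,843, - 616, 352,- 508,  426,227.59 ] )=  [  -  616,-508, - 667/6,-643/13, 4,305/7, 184 , 227.59, 352, 426, 600 , 806, 843 ]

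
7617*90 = 685530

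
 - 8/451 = -1 + 443/451 = - 0.02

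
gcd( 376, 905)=1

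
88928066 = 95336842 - 6408776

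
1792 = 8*224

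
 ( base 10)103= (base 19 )58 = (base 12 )87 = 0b1100111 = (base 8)147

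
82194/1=82194 = 82194.00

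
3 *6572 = 19716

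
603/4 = 603/4 = 150.75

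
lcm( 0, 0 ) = 0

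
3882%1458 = 966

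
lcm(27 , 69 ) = 621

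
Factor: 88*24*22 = 2^7* 3^1*11^2= 46464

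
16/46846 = 8/23423=0.00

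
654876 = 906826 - 251950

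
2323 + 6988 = 9311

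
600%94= 36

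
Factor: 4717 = 53^1*89^1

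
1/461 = 1/461 = 0.00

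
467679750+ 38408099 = 506087849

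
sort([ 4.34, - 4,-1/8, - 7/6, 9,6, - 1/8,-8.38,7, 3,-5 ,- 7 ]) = [  -  8.38,  -  7,-5,- 4,- 7/6, - 1/8, - 1/8,3, 4.34 , 6, 7,  9]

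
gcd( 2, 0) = 2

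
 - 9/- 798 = 3/266  =  0.01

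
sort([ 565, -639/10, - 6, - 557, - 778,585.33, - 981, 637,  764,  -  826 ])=[ - 981 , - 826,-778,  -  557, - 639/10,  -  6, 565, 585.33, 637,764]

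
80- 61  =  19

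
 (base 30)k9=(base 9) 746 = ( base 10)609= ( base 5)4414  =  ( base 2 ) 1001100001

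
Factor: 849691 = 849691^1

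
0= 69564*0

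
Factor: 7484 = 2^2*1871^1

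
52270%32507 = 19763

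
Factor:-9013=-9013^1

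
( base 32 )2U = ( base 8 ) 136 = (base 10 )94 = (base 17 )59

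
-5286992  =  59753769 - 65040761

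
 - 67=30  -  97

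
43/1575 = 43/1575 = 0.03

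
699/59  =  699/59 = 11.85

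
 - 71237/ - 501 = 142+ 95/501=   142.19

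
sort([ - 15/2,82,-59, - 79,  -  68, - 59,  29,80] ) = [ - 79, - 68, - 59, - 59, - 15/2,29,80,82]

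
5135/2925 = 79/45 = 1.76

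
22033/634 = 22033/634 = 34.75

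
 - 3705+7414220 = 7410515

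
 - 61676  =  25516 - 87192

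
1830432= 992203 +838229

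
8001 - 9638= - 1637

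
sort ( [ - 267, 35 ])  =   [ - 267, 35 ]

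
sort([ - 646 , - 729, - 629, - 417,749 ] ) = [ - 729  , - 646,-629, - 417,749 ] 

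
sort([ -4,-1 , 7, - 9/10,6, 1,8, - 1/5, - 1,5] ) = [ - 4 ,- 1,-1,-9/10,-1/5, 1,5, 6, 7, 8] 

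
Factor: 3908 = 2^2*977^1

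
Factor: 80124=2^2*3^1*11^1 * 607^1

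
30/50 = 3/5  =  0.60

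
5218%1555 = 553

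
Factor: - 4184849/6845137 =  - 13^( -1 )*73^( - 1)*7213^ ( - 1)*4184849^1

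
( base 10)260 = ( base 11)217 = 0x104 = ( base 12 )198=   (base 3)100122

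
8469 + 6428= 14897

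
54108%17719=951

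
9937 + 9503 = 19440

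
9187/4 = 9187/4 = 2296.75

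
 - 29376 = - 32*918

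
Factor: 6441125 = 5^3*227^2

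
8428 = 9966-1538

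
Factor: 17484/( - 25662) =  - 2^1*7^( - 1)*13^(- 1 )*31^1 = - 62/91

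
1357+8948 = 10305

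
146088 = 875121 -729033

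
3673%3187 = 486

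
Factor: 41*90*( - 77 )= - 2^1*3^2*5^1 * 7^1*11^1*41^1 = - 284130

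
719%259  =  201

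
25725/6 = 4287+1/2 = 4287.50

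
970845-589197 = 381648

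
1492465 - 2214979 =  - 722514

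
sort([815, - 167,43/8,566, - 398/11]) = [ - 167, - 398/11, 43/8 , 566, 815 ] 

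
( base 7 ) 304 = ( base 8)227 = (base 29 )56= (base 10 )151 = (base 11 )128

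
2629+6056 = 8685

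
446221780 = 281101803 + 165119977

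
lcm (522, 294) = 25578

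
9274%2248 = 282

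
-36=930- 966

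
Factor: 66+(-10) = 56 = 2^3*7^1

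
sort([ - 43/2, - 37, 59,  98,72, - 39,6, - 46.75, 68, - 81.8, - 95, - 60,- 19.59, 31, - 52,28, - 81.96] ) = [ - 95, - 81.96, - 81.8, - 60, - 52,- 46.75,- 39,-37, - 43/2,-19.59,6,28, 31,59,68,72,98]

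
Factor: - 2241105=-3^1 * 5^1 * 53^1* 2819^1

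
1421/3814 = 1421/3814 = 0.37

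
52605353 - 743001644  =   - 690396291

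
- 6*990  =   - 5940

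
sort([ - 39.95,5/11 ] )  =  [ - 39.95,5/11]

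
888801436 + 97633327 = 986434763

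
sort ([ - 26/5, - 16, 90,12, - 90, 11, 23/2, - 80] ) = [ - 90,- 80 , -16, - 26/5,11,  23/2,12, 90] 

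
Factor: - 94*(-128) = 2^8*47^1 = 12032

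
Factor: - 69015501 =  - 3^2*7668389^1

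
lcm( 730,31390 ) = 31390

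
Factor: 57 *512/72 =1216/3 = 2^6 * 3^( - 1 )*19^1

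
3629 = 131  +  3498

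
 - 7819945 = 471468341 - 479288286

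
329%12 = 5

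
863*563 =485869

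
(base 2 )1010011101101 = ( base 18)G9B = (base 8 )12355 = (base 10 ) 5357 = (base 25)8E7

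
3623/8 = 452 + 7/8 = 452.88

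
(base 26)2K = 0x48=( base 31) 2a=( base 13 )57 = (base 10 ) 72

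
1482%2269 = 1482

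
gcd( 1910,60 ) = 10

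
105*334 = 35070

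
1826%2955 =1826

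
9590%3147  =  149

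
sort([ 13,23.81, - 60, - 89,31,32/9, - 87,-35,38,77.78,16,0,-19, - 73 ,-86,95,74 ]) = [ - 89, - 87 , - 86, - 73, - 60, - 35, - 19 , 0,32/9,13,16,23.81,31,  38,74,77.78,95]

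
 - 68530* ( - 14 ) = 959420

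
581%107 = 46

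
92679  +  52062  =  144741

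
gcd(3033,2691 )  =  9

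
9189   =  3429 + 5760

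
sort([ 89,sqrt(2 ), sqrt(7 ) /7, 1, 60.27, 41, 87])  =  [sqrt( 7 ) /7,1, sqrt ( 2 ),41, 60.27,87, 89]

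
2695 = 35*77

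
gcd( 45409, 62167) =7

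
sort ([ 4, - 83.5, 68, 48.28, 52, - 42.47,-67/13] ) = [ - 83.5,  -  42.47, - 67/13,4, 48.28,52, 68 ]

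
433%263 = 170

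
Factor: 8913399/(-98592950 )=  - 2^( - 1 ) *3^1*5^( - 2 )*11^1*23^(  -  1)*31^1*8713^1 *85733^( - 1)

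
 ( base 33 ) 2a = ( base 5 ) 301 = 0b1001100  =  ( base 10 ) 76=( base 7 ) 136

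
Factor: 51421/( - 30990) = -2^( - 1)*3^( - 1)*5^( - 1)*1033^( - 1)* 51421^1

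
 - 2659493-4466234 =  - 7125727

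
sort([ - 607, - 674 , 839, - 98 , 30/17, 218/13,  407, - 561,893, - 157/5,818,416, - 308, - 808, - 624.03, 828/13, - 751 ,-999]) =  [ - 999, - 808, - 751, - 674,  -  624.03, - 607, - 561, - 308, - 98, - 157/5, 30/17,  218/13,828/13, 407,416,818,839 , 893 ] 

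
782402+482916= 1265318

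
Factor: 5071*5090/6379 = 2^1*5^1 * 11^1*461^1*509^1*6379^( - 1 ) = 25811390/6379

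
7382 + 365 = 7747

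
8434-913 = 7521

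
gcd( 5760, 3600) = 720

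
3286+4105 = 7391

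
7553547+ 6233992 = 13787539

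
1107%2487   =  1107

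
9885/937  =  9885/937 = 10.55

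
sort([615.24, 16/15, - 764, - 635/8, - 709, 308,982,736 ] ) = [ - 764,-709,  -  635/8, 16/15,308, 615.24,736,  982]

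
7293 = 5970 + 1323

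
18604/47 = 395+39/47 = 395.83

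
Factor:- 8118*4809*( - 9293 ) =2^1*3^3*7^1 *11^1*41^1*229^1*9293^1= 362793720366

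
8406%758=68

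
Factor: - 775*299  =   - 5^2*13^1 * 23^1*31^1  =  - 231725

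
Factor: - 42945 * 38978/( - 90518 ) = 3^1* 5^1*7^1*409^1*19489^1 * 45259^( - 1) = 836955105/45259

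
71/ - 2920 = -71/2920 = - 0.02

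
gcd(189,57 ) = 3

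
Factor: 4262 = 2^1*2131^1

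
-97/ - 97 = 1 + 0/1 = 1.00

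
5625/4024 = 1 + 1601/4024 = 1.40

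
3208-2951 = 257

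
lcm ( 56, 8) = 56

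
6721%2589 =1543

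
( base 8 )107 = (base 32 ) 27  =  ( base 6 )155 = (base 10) 71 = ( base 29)2D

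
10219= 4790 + 5429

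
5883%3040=2843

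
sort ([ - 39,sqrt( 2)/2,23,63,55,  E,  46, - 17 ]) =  [ - 39, - 17, sqrt ( 2) /2,E , 23,46,55,63 ]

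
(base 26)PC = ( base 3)220112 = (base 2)1010010110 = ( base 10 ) 662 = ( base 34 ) jg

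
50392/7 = 7198 + 6/7 =7198.86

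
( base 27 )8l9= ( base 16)1908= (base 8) 14410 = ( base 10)6408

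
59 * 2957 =174463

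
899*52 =46748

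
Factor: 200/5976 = 25/747= 3^(-2)*5^2 * 83^( - 1)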